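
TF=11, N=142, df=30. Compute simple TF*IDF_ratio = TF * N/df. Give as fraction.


TF * (N/df)
= 11 * (142/30)
= 11 * 71/15
= 781/15

781/15


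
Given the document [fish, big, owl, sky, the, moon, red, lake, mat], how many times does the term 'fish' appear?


Document has 9 words
Scanning for 'fish':
Found at positions: [0]
Count = 1

1


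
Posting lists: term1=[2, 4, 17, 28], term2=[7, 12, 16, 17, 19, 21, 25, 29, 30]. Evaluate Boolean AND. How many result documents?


Boolean AND: find intersection of posting lists
term1 docs: [2, 4, 17, 28]
term2 docs: [7, 12, 16, 17, 19, 21, 25, 29, 30]
Intersection: [17]
|intersection| = 1

1


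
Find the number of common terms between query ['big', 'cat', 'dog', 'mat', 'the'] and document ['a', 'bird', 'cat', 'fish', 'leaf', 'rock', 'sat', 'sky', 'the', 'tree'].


Query terms: ['big', 'cat', 'dog', 'mat', 'the']
Document terms: ['a', 'bird', 'cat', 'fish', 'leaf', 'rock', 'sat', 'sky', 'the', 'tree']
Common terms: ['cat', 'the']
Overlap count = 2

2


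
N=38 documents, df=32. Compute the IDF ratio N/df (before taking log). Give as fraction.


IDF ratio = N / df
= 38 / 32
= 19/16

19/16


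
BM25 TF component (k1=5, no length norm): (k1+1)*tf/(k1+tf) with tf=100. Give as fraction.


BM25 TF component = (k1+1)*tf / (k1+tf)
k1 = 5, tf = 100
Numerator = (5+1)*100 = 600
Denominator = 5 + 100 = 105
= 600/105 = 40/7

40/7


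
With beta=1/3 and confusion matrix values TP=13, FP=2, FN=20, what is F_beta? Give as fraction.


P = TP/(TP+FP) = 13/15 = 13/15
R = TP/(TP+FN) = 13/33 = 13/33
beta^2 = 1/3^2 = 1/9
(1 + beta^2) = 10/9
Numerator = (1+beta^2)*P*R = 338/891
Denominator = beta^2*P + R = 13/135 + 13/33 = 728/1485
F_beta = 65/84

65/84


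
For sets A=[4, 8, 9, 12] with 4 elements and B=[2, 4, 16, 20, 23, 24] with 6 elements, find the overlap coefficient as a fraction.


A intersect B = [4]
|A intersect B| = 1
min(|A|, |B|) = min(4, 6) = 4
Overlap = 1 / 4 = 1/4

1/4


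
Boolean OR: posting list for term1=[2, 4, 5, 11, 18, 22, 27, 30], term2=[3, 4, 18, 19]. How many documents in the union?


Boolean OR: find union of posting lists
term1 docs: [2, 4, 5, 11, 18, 22, 27, 30]
term2 docs: [3, 4, 18, 19]
Union: [2, 3, 4, 5, 11, 18, 19, 22, 27, 30]
|union| = 10

10


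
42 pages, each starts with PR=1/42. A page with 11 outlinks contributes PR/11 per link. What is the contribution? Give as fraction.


Initial PR = 1/42 = 1/42
Outlinks = 11
Contribution per link = PR / outlinks
= 1/42 / 11
= 1/462

1/462


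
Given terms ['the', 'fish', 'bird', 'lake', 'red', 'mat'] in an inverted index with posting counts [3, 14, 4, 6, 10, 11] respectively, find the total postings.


Summing posting list sizes:
'the': 3 postings
'fish': 14 postings
'bird': 4 postings
'lake': 6 postings
'red': 10 postings
'mat': 11 postings
Total = 3 + 14 + 4 + 6 + 10 + 11 = 48

48


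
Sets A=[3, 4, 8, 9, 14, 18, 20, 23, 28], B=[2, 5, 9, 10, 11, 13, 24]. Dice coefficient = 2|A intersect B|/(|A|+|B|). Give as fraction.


A intersect B = [9]
|A intersect B| = 1
|A| = 9, |B| = 7
Dice = 2*1 / (9+7)
= 2 / 16 = 1/8

1/8


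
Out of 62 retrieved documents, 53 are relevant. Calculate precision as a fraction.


Precision = relevant_retrieved / total_retrieved
= 53 / 62
= 53 / (53 + 9)
= 53/62

53/62


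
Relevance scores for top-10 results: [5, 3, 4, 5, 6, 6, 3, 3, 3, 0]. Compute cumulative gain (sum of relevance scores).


Cumulative Gain = sum of relevance scores
Position 1: rel=5, running sum=5
Position 2: rel=3, running sum=8
Position 3: rel=4, running sum=12
Position 4: rel=5, running sum=17
Position 5: rel=6, running sum=23
Position 6: rel=6, running sum=29
Position 7: rel=3, running sum=32
Position 8: rel=3, running sum=35
Position 9: rel=3, running sum=38
Position 10: rel=0, running sum=38
CG = 38

38


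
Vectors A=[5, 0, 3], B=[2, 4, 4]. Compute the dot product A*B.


Dot product = sum of element-wise products
A[0]*B[0] = 5*2 = 10
A[1]*B[1] = 0*4 = 0
A[2]*B[2] = 3*4 = 12
Sum = 10 + 0 + 12 = 22

22


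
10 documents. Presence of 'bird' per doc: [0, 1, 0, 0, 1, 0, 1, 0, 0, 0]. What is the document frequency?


Checking each document for 'bird':
Doc 1: absent
Doc 2: present
Doc 3: absent
Doc 4: absent
Doc 5: present
Doc 6: absent
Doc 7: present
Doc 8: absent
Doc 9: absent
Doc 10: absent
df = sum of presences = 0 + 1 + 0 + 0 + 1 + 0 + 1 + 0 + 0 + 0 = 3

3


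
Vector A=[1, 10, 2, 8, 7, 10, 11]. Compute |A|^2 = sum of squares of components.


|A|^2 = sum of squared components
A[0]^2 = 1^2 = 1
A[1]^2 = 10^2 = 100
A[2]^2 = 2^2 = 4
A[3]^2 = 8^2 = 64
A[4]^2 = 7^2 = 49
A[5]^2 = 10^2 = 100
A[6]^2 = 11^2 = 121
Sum = 1 + 100 + 4 + 64 + 49 + 100 + 121 = 439

439


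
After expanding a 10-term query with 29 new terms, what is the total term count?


Original terms: 10
Expansion terms: 29
Total = 10 + 29 = 39

39


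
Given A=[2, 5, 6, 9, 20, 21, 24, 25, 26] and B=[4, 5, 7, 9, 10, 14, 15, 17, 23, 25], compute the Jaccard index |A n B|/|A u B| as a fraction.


A intersect B = [5, 9, 25]
|A intersect B| = 3
A union B = [2, 4, 5, 6, 7, 9, 10, 14, 15, 17, 20, 21, 23, 24, 25, 26]
|A union B| = 16
Jaccard = 3/16 = 3/16

3/16


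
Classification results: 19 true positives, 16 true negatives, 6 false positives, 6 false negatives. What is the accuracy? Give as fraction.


Accuracy = (TP + TN) / (TP + TN + FP + FN)
TP + TN = 19 + 16 = 35
Total = 19 + 16 + 6 + 6 = 47
Accuracy = 35 / 47 = 35/47

35/47


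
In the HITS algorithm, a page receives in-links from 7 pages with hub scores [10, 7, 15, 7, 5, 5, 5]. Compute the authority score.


Authority = sum of hub scores of in-linkers
In-link 1: hub score = 10
In-link 2: hub score = 7
In-link 3: hub score = 15
In-link 4: hub score = 7
In-link 5: hub score = 5
In-link 6: hub score = 5
In-link 7: hub score = 5
Authority = 10 + 7 + 15 + 7 + 5 + 5 + 5 = 54

54


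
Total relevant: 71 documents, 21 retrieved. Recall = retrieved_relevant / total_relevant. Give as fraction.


Recall = retrieved_relevant / total_relevant
= 21 / 71
= 21 / (21 + 50)
= 21/71

21/71


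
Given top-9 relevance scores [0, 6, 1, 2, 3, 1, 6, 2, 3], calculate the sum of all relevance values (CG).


Cumulative Gain = sum of relevance scores
Position 1: rel=0, running sum=0
Position 2: rel=6, running sum=6
Position 3: rel=1, running sum=7
Position 4: rel=2, running sum=9
Position 5: rel=3, running sum=12
Position 6: rel=1, running sum=13
Position 7: rel=6, running sum=19
Position 8: rel=2, running sum=21
Position 9: rel=3, running sum=24
CG = 24

24


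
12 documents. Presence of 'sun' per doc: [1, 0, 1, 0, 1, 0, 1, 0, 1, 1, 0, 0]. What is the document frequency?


Checking each document for 'sun':
Doc 1: present
Doc 2: absent
Doc 3: present
Doc 4: absent
Doc 5: present
Doc 6: absent
Doc 7: present
Doc 8: absent
Doc 9: present
Doc 10: present
Doc 11: absent
Doc 12: absent
df = sum of presences = 1 + 0 + 1 + 0 + 1 + 0 + 1 + 0 + 1 + 1 + 0 + 0 = 6

6


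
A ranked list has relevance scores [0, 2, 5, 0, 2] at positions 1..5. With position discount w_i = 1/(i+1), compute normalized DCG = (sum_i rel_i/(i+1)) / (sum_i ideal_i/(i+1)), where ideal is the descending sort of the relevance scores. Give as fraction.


Position discount weights w_i = 1/(i+1) for i=1..5:
Weights = [1/2, 1/3, 1/4, 1/5, 1/6]
Actual relevance: [0, 2, 5, 0, 2]
DCG = 0/2 + 2/3 + 5/4 + 0/5 + 2/6 = 9/4
Ideal relevance (sorted desc): [5, 2, 2, 0, 0]
Ideal DCG = 5/2 + 2/3 + 2/4 + 0/5 + 0/6 = 11/3
nDCG = DCG / ideal_DCG = 9/4 / 11/3 = 27/44

27/44


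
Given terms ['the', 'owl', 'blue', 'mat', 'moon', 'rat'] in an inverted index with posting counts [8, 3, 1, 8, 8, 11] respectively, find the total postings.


Summing posting list sizes:
'the': 8 postings
'owl': 3 postings
'blue': 1 postings
'mat': 8 postings
'moon': 8 postings
'rat': 11 postings
Total = 8 + 3 + 1 + 8 + 8 + 11 = 39

39


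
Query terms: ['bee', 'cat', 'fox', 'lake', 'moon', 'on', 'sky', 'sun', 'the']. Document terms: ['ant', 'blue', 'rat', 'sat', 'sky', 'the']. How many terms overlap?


Query terms: ['bee', 'cat', 'fox', 'lake', 'moon', 'on', 'sky', 'sun', 'the']
Document terms: ['ant', 'blue', 'rat', 'sat', 'sky', 'the']
Common terms: ['sky', 'the']
Overlap count = 2

2


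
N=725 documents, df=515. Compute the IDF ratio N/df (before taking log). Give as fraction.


IDF ratio = N / df
= 725 / 515
= 145/103

145/103


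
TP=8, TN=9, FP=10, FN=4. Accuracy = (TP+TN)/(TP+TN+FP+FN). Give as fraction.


Accuracy = (TP + TN) / (TP + TN + FP + FN)
TP + TN = 8 + 9 = 17
Total = 8 + 9 + 10 + 4 = 31
Accuracy = 17 / 31 = 17/31

17/31


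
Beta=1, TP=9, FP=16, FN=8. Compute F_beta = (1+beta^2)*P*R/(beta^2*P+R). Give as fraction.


P = TP/(TP+FP) = 9/25 = 9/25
R = TP/(TP+FN) = 9/17 = 9/17
beta^2 = 1^2 = 1
(1 + beta^2) = 2
Numerator = (1+beta^2)*P*R = 162/425
Denominator = beta^2*P + R = 9/25 + 9/17 = 378/425
F_beta = 3/7

3/7


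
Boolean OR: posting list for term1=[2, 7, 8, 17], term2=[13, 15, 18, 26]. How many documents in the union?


Boolean OR: find union of posting lists
term1 docs: [2, 7, 8, 17]
term2 docs: [13, 15, 18, 26]
Union: [2, 7, 8, 13, 15, 17, 18, 26]
|union| = 8

8


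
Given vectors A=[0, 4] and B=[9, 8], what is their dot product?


Dot product = sum of element-wise products
A[0]*B[0] = 0*9 = 0
A[1]*B[1] = 4*8 = 32
Sum = 0 + 32 = 32

32


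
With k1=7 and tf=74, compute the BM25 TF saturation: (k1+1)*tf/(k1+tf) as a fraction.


BM25 TF component = (k1+1)*tf / (k1+tf)
k1 = 7, tf = 74
Numerator = (7+1)*74 = 592
Denominator = 7 + 74 = 81
= 592/81 = 592/81

592/81


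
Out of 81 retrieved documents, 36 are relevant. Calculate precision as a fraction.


Precision = relevant_retrieved / total_retrieved
= 36 / 81
= 36 / (36 + 45)
= 4/9

4/9


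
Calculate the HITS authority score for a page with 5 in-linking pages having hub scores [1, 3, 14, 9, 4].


Authority = sum of hub scores of in-linkers
In-link 1: hub score = 1
In-link 2: hub score = 3
In-link 3: hub score = 14
In-link 4: hub score = 9
In-link 5: hub score = 4
Authority = 1 + 3 + 14 + 9 + 4 = 31

31


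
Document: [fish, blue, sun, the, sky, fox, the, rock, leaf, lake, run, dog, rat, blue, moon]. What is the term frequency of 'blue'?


Document has 15 words
Scanning for 'blue':
Found at positions: [1, 13]
Count = 2

2


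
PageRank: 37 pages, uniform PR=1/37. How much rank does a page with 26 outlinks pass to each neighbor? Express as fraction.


Initial PR = 1/37 = 1/37
Outlinks = 26
Contribution per link = PR / outlinks
= 1/37 / 26
= 1/962

1/962


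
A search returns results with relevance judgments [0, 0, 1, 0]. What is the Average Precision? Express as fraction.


Computing P@k for each relevant position:
Position 1: not relevant
Position 2: not relevant
Position 3: relevant, P@3 = 1/3 = 1/3
Position 4: not relevant
Sum of P@k = 1/3 = 1/3
AP = 1/3 / 1 = 1/3

1/3


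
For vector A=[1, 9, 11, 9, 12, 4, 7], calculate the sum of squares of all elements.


|A|^2 = sum of squared components
A[0]^2 = 1^2 = 1
A[1]^2 = 9^2 = 81
A[2]^2 = 11^2 = 121
A[3]^2 = 9^2 = 81
A[4]^2 = 12^2 = 144
A[5]^2 = 4^2 = 16
A[6]^2 = 7^2 = 49
Sum = 1 + 81 + 121 + 81 + 144 + 16 + 49 = 493

493


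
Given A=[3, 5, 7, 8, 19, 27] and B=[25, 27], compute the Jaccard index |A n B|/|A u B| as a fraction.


A intersect B = [27]
|A intersect B| = 1
A union B = [3, 5, 7, 8, 19, 25, 27]
|A union B| = 7
Jaccard = 1/7 = 1/7

1/7


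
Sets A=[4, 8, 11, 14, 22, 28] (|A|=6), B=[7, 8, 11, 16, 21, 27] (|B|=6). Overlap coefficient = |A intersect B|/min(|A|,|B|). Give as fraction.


A intersect B = [8, 11]
|A intersect B| = 2
min(|A|, |B|) = min(6, 6) = 6
Overlap = 2 / 6 = 1/3

1/3


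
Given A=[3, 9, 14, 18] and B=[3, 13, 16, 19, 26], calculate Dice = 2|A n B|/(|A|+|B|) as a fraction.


A intersect B = [3]
|A intersect B| = 1
|A| = 4, |B| = 5
Dice = 2*1 / (4+5)
= 2 / 9 = 2/9

2/9


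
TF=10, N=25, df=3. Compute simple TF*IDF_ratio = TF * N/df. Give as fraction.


TF * (N/df)
= 10 * (25/3)
= 10 * 25/3
= 250/3

250/3


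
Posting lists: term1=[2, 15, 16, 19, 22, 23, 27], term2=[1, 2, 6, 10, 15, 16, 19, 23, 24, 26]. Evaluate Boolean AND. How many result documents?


Boolean AND: find intersection of posting lists
term1 docs: [2, 15, 16, 19, 22, 23, 27]
term2 docs: [1, 2, 6, 10, 15, 16, 19, 23, 24, 26]
Intersection: [2, 15, 16, 19, 23]
|intersection| = 5

5


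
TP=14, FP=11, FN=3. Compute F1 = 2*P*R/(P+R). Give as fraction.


F1 = 2 * P * R / (P + R)
P = TP/(TP+FP) = 14/25 = 14/25
R = TP/(TP+FN) = 14/17 = 14/17
2 * P * R = 2 * 14/25 * 14/17 = 392/425
P + R = 14/25 + 14/17 = 588/425
F1 = 392/425 / 588/425 = 2/3

2/3


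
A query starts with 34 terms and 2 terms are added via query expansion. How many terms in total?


Original terms: 34
Expansion terms: 2
Total = 34 + 2 = 36

36


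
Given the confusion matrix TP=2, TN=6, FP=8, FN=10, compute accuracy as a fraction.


Accuracy = (TP + TN) / (TP + TN + FP + FN)
TP + TN = 2 + 6 = 8
Total = 2 + 6 + 8 + 10 = 26
Accuracy = 8 / 26 = 4/13

4/13


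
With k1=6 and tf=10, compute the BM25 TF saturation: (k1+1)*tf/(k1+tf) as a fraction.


BM25 TF component = (k1+1)*tf / (k1+tf)
k1 = 6, tf = 10
Numerator = (6+1)*10 = 70
Denominator = 6 + 10 = 16
= 70/16 = 35/8

35/8


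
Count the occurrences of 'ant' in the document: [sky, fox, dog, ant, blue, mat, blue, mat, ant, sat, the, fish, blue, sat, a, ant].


Document has 16 words
Scanning for 'ant':
Found at positions: [3, 8, 15]
Count = 3

3


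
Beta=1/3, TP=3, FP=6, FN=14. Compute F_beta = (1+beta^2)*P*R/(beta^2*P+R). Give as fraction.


P = TP/(TP+FP) = 3/9 = 1/3
R = TP/(TP+FN) = 3/17 = 3/17
beta^2 = 1/3^2 = 1/9
(1 + beta^2) = 10/9
Numerator = (1+beta^2)*P*R = 10/153
Denominator = beta^2*P + R = 1/27 + 3/17 = 98/459
F_beta = 15/49

15/49


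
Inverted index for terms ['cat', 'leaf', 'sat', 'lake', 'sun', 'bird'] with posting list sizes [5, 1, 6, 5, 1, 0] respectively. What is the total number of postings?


Summing posting list sizes:
'cat': 5 postings
'leaf': 1 postings
'sat': 6 postings
'lake': 5 postings
'sun': 1 postings
'bird': 0 postings
Total = 5 + 1 + 6 + 5 + 1 + 0 = 18

18


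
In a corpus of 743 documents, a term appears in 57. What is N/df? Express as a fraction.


IDF ratio = N / df
= 743 / 57
= 743/57

743/57


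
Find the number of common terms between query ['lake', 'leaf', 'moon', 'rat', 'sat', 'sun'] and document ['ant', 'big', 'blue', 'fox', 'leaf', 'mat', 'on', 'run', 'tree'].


Query terms: ['lake', 'leaf', 'moon', 'rat', 'sat', 'sun']
Document terms: ['ant', 'big', 'blue', 'fox', 'leaf', 'mat', 'on', 'run', 'tree']
Common terms: ['leaf']
Overlap count = 1

1


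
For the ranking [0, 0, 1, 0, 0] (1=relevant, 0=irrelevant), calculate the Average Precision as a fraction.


Computing P@k for each relevant position:
Position 1: not relevant
Position 2: not relevant
Position 3: relevant, P@3 = 1/3 = 1/3
Position 4: not relevant
Position 5: not relevant
Sum of P@k = 1/3 = 1/3
AP = 1/3 / 1 = 1/3

1/3


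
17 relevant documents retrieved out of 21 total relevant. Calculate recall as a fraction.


Recall = retrieved_relevant / total_relevant
= 17 / 21
= 17 / (17 + 4)
= 17/21

17/21


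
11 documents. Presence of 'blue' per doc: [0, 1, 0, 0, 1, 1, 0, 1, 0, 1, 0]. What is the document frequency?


Checking each document for 'blue':
Doc 1: absent
Doc 2: present
Doc 3: absent
Doc 4: absent
Doc 5: present
Doc 6: present
Doc 7: absent
Doc 8: present
Doc 9: absent
Doc 10: present
Doc 11: absent
df = sum of presences = 0 + 1 + 0 + 0 + 1 + 1 + 0 + 1 + 0 + 1 + 0 = 5

5


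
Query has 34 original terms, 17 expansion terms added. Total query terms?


Original terms: 34
Expansion terms: 17
Total = 34 + 17 = 51

51


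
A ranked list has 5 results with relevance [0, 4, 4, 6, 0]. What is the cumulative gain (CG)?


Cumulative Gain = sum of relevance scores
Position 1: rel=0, running sum=0
Position 2: rel=4, running sum=4
Position 3: rel=4, running sum=8
Position 4: rel=6, running sum=14
Position 5: rel=0, running sum=14
CG = 14

14


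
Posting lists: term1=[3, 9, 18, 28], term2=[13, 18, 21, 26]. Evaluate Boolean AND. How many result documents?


Boolean AND: find intersection of posting lists
term1 docs: [3, 9, 18, 28]
term2 docs: [13, 18, 21, 26]
Intersection: [18]
|intersection| = 1

1


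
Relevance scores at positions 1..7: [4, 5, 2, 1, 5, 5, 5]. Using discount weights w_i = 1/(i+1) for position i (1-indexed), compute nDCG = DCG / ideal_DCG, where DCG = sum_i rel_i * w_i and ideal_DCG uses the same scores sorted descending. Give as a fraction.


Position discount weights w_i = 1/(i+1) for i=1..7:
Weights = [1/2, 1/3, 1/4, 1/5, 1/6, 1/7, 1/8]
Actual relevance: [4, 5, 2, 1, 5, 5, 5]
DCG = 4/2 + 5/3 + 2/4 + 1/5 + 5/6 + 5/7 + 5/8 = 1831/280
Ideal relevance (sorted desc): [5, 5, 5, 5, 4, 2, 1]
Ideal DCG = 5/2 + 5/3 + 5/4 + 5/5 + 4/6 + 2/7 + 1/8 = 1259/168
nDCG = DCG / ideal_DCG = 1831/280 / 1259/168 = 5493/6295

5493/6295


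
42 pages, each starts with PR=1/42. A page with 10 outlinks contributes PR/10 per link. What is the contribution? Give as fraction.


Initial PR = 1/42 = 1/42
Outlinks = 10
Contribution per link = PR / outlinks
= 1/42 / 10
= 1/420

1/420


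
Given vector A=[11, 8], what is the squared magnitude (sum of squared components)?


|A|^2 = sum of squared components
A[0]^2 = 11^2 = 121
A[1]^2 = 8^2 = 64
Sum = 121 + 64 = 185

185


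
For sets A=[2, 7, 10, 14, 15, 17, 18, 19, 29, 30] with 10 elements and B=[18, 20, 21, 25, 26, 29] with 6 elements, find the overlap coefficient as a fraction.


A intersect B = [18, 29]
|A intersect B| = 2
min(|A|, |B|) = min(10, 6) = 6
Overlap = 2 / 6 = 1/3

1/3


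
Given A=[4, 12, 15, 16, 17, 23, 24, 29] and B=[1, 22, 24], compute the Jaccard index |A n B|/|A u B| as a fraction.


A intersect B = [24]
|A intersect B| = 1
A union B = [1, 4, 12, 15, 16, 17, 22, 23, 24, 29]
|A union B| = 10
Jaccard = 1/10 = 1/10

1/10


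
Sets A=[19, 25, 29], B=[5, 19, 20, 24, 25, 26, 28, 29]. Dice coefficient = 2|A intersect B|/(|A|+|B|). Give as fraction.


A intersect B = [19, 25, 29]
|A intersect B| = 3
|A| = 3, |B| = 8
Dice = 2*3 / (3+8)
= 6 / 11 = 6/11

6/11


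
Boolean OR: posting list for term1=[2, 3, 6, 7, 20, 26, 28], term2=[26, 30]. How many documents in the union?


Boolean OR: find union of posting lists
term1 docs: [2, 3, 6, 7, 20, 26, 28]
term2 docs: [26, 30]
Union: [2, 3, 6, 7, 20, 26, 28, 30]
|union| = 8

8


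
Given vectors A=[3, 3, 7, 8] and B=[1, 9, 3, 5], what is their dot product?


Dot product = sum of element-wise products
A[0]*B[0] = 3*1 = 3
A[1]*B[1] = 3*9 = 27
A[2]*B[2] = 7*3 = 21
A[3]*B[3] = 8*5 = 40
Sum = 3 + 27 + 21 + 40 = 91

91


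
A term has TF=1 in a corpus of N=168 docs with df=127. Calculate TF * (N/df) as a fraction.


TF * (N/df)
= 1 * (168/127)
= 1 * 168/127
= 168/127

168/127


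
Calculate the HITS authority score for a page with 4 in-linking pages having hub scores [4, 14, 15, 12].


Authority = sum of hub scores of in-linkers
In-link 1: hub score = 4
In-link 2: hub score = 14
In-link 3: hub score = 15
In-link 4: hub score = 12
Authority = 4 + 14 + 15 + 12 = 45

45


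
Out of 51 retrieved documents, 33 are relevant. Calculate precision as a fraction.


Precision = relevant_retrieved / total_retrieved
= 33 / 51
= 33 / (33 + 18)
= 11/17

11/17


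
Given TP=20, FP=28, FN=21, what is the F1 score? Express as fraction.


F1 = 2 * P * R / (P + R)
P = TP/(TP+FP) = 20/48 = 5/12
R = TP/(TP+FN) = 20/41 = 20/41
2 * P * R = 2 * 5/12 * 20/41 = 50/123
P + R = 5/12 + 20/41 = 445/492
F1 = 50/123 / 445/492 = 40/89

40/89


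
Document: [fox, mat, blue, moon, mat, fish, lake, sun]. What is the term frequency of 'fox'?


Document has 8 words
Scanning for 'fox':
Found at positions: [0]
Count = 1

1


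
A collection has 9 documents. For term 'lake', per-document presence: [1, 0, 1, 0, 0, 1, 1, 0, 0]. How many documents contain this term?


Checking each document for 'lake':
Doc 1: present
Doc 2: absent
Doc 3: present
Doc 4: absent
Doc 5: absent
Doc 6: present
Doc 7: present
Doc 8: absent
Doc 9: absent
df = sum of presences = 1 + 0 + 1 + 0 + 0 + 1 + 1 + 0 + 0 = 4

4


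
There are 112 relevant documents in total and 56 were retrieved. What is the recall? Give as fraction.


Recall = retrieved_relevant / total_relevant
= 56 / 112
= 56 / (56 + 56)
= 1/2

1/2


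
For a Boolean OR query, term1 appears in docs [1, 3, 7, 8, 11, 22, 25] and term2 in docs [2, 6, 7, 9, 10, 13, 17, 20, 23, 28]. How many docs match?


Boolean OR: find union of posting lists
term1 docs: [1, 3, 7, 8, 11, 22, 25]
term2 docs: [2, 6, 7, 9, 10, 13, 17, 20, 23, 28]
Union: [1, 2, 3, 6, 7, 8, 9, 10, 11, 13, 17, 20, 22, 23, 25, 28]
|union| = 16

16


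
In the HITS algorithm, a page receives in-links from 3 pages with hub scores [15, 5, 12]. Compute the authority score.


Authority = sum of hub scores of in-linkers
In-link 1: hub score = 15
In-link 2: hub score = 5
In-link 3: hub score = 12
Authority = 15 + 5 + 12 = 32

32


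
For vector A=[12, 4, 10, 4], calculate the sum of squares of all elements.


|A|^2 = sum of squared components
A[0]^2 = 12^2 = 144
A[1]^2 = 4^2 = 16
A[2]^2 = 10^2 = 100
A[3]^2 = 4^2 = 16
Sum = 144 + 16 + 100 + 16 = 276

276


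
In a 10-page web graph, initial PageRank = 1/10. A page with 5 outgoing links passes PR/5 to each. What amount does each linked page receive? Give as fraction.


Initial PR = 1/10 = 1/10
Outlinks = 5
Contribution per link = PR / outlinks
= 1/10 / 5
= 1/50

1/50


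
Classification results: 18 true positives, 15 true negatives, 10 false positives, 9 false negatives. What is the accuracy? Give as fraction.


Accuracy = (TP + TN) / (TP + TN + FP + FN)
TP + TN = 18 + 15 = 33
Total = 18 + 15 + 10 + 9 = 52
Accuracy = 33 / 52 = 33/52

33/52


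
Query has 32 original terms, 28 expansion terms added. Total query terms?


Original terms: 32
Expansion terms: 28
Total = 32 + 28 = 60

60


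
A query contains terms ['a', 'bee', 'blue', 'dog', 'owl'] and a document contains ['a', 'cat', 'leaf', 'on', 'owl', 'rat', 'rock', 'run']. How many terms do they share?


Query terms: ['a', 'bee', 'blue', 'dog', 'owl']
Document terms: ['a', 'cat', 'leaf', 'on', 'owl', 'rat', 'rock', 'run']
Common terms: ['a', 'owl']
Overlap count = 2

2


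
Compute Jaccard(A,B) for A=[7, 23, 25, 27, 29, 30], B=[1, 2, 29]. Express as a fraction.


A intersect B = [29]
|A intersect B| = 1
A union B = [1, 2, 7, 23, 25, 27, 29, 30]
|A union B| = 8
Jaccard = 1/8 = 1/8

1/8


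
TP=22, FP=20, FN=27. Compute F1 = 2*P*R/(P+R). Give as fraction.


F1 = 2 * P * R / (P + R)
P = TP/(TP+FP) = 22/42 = 11/21
R = TP/(TP+FN) = 22/49 = 22/49
2 * P * R = 2 * 11/21 * 22/49 = 484/1029
P + R = 11/21 + 22/49 = 143/147
F1 = 484/1029 / 143/147 = 44/91

44/91


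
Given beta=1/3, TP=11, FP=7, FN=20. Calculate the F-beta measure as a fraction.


P = TP/(TP+FP) = 11/18 = 11/18
R = TP/(TP+FN) = 11/31 = 11/31
beta^2 = 1/3^2 = 1/9
(1 + beta^2) = 10/9
Numerator = (1+beta^2)*P*R = 605/2511
Denominator = beta^2*P + R = 11/162 + 11/31 = 2123/5022
F_beta = 110/193

110/193


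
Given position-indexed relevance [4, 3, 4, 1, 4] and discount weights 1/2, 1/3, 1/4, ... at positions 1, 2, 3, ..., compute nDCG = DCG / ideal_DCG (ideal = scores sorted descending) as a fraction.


Position discount weights w_i = 1/(i+1) for i=1..5:
Weights = [1/2, 1/3, 1/4, 1/5, 1/6]
Actual relevance: [4, 3, 4, 1, 4]
DCG = 4/2 + 3/3 + 4/4 + 1/5 + 4/6 = 73/15
Ideal relevance (sorted desc): [4, 4, 4, 3, 1]
Ideal DCG = 4/2 + 4/3 + 4/4 + 3/5 + 1/6 = 51/10
nDCG = DCG / ideal_DCG = 73/15 / 51/10 = 146/153

146/153


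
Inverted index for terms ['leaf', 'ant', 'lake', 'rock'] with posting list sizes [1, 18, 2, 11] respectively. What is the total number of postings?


Summing posting list sizes:
'leaf': 1 postings
'ant': 18 postings
'lake': 2 postings
'rock': 11 postings
Total = 1 + 18 + 2 + 11 = 32

32


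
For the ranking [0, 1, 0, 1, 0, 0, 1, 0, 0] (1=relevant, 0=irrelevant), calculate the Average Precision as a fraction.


Computing P@k for each relevant position:
Position 1: not relevant
Position 2: relevant, P@2 = 1/2 = 1/2
Position 3: not relevant
Position 4: relevant, P@4 = 2/4 = 1/2
Position 5: not relevant
Position 6: not relevant
Position 7: relevant, P@7 = 3/7 = 3/7
Position 8: not relevant
Position 9: not relevant
Sum of P@k = 1/2 + 1/2 + 3/7 = 10/7
AP = 10/7 / 3 = 10/21

10/21


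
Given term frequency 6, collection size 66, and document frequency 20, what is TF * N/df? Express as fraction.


TF * (N/df)
= 6 * (66/20)
= 6 * 33/10
= 99/5

99/5


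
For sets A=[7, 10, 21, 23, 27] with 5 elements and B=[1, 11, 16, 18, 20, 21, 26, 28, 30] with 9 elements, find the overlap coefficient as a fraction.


A intersect B = [21]
|A intersect B| = 1
min(|A|, |B|) = min(5, 9) = 5
Overlap = 1 / 5 = 1/5

1/5


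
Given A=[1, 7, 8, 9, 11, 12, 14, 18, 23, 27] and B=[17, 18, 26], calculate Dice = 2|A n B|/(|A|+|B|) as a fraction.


A intersect B = [18]
|A intersect B| = 1
|A| = 10, |B| = 3
Dice = 2*1 / (10+3)
= 2 / 13 = 2/13

2/13


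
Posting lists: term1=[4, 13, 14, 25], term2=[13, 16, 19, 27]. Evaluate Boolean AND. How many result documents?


Boolean AND: find intersection of posting lists
term1 docs: [4, 13, 14, 25]
term2 docs: [13, 16, 19, 27]
Intersection: [13]
|intersection| = 1

1


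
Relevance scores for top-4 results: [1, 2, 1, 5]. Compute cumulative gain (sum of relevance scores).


Cumulative Gain = sum of relevance scores
Position 1: rel=1, running sum=1
Position 2: rel=2, running sum=3
Position 3: rel=1, running sum=4
Position 4: rel=5, running sum=9
CG = 9

9


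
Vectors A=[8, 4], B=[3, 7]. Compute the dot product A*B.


Dot product = sum of element-wise products
A[0]*B[0] = 8*3 = 24
A[1]*B[1] = 4*7 = 28
Sum = 24 + 28 = 52

52


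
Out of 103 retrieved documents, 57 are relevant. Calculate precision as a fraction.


Precision = relevant_retrieved / total_retrieved
= 57 / 103
= 57 / (57 + 46)
= 57/103

57/103


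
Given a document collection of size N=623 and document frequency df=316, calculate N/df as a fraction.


IDF ratio = N / df
= 623 / 316
= 623/316

623/316


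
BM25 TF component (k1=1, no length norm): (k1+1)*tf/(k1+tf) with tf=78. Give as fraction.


BM25 TF component = (k1+1)*tf / (k1+tf)
k1 = 1, tf = 78
Numerator = (1+1)*78 = 156
Denominator = 1 + 78 = 79
= 156/79 = 156/79

156/79


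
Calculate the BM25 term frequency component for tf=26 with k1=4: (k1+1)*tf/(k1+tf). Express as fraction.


BM25 TF component = (k1+1)*tf / (k1+tf)
k1 = 4, tf = 26
Numerator = (4+1)*26 = 130
Denominator = 4 + 26 = 30
= 130/30 = 13/3

13/3


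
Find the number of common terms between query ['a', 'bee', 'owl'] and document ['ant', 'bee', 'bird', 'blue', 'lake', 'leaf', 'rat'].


Query terms: ['a', 'bee', 'owl']
Document terms: ['ant', 'bee', 'bird', 'blue', 'lake', 'leaf', 'rat']
Common terms: ['bee']
Overlap count = 1

1


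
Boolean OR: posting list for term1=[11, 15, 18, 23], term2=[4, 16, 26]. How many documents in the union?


Boolean OR: find union of posting lists
term1 docs: [11, 15, 18, 23]
term2 docs: [4, 16, 26]
Union: [4, 11, 15, 16, 18, 23, 26]
|union| = 7

7


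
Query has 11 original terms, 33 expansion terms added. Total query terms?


Original terms: 11
Expansion terms: 33
Total = 11 + 33 = 44

44


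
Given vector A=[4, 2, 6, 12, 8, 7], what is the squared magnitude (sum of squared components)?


|A|^2 = sum of squared components
A[0]^2 = 4^2 = 16
A[1]^2 = 2^2 = 4
A[2]^2 = 6^2 = 36
A[3]^2 = 12^2 = 144
A[4]^2 = 8^2 = 64
A[5]^2 = 7^2 = 49
Sum = 16 + 4 + 36 + 144 + 64 + 49 = 313

313


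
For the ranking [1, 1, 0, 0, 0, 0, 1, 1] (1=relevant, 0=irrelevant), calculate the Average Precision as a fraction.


Computing P@k for each relevant position:
Position 1: relevant, P@1 = 1/1 = 1
Position 2: relevant, P@2 = 2/2 = 1
Position 3: not relevant
Position 4: not relevant
Position 5: not relevant
Position 6: not relevant
Position 7: relevant, P@7 = 3/7 = 3/7
Position 8: relevant, P@8 = 4/8 = 1/2
Sum of P@k = 1 + 1 + 3/7 + 1/2 = 41/14
AP = 41/14 / 4 = 41/56

41/56


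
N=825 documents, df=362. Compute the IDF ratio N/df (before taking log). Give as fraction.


IDF ratio = N / df
= 825 / 362
= 825/362

825/362


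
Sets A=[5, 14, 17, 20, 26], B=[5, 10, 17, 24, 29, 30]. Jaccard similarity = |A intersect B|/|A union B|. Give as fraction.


A intersect B = [5, 17]
|A intersect B| = 2
A union B = [5, 10, 14, 17, 20, 24, 26, 29, 30]
|A union B| = 9
Jaccard = 2/9 = 2/9

2/9


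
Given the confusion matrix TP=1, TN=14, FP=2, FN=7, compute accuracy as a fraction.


Accuracy = (TP + TN) / (TP + TN + FP + FN)
TP + TN = 1 + 14 = 15
Total = 1 + 14 + 2 + 7 = 24
Accuracy = 15 / 24 = 5/8

5/8


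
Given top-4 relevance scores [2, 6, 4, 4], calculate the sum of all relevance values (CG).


Cumulative Gain = sum of relevance scores
Position 1: rel=2, running sum=2
Position 2: rel=6, running sum=8
Position 3: rel=4, running sum=12
Position 4: rel=4, running sum=16
CG = 16

16


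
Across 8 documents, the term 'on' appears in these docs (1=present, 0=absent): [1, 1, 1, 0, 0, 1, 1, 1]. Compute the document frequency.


Checking each document for 'on':
Doc 1: present
Doc 2: present
Doc 3: present
Doc 4: absent
Doc 5: absent
Doc 6: present
Doc 7: present
Doc 8: present
df = sum of presences = 1 + 1 + 1 + 0 + 0 + 1 + 1 + 1 = 6

6


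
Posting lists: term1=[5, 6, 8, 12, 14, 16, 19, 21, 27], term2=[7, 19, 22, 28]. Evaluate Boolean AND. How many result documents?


Boolean AND: find intersection of posting lists
term1 docs: [5, 6, 8, 12, 14, 16, 19, 21, 27]
term2 docs: [7, 19, 22, 28]
Intersection: [19]
|intersection| = 1

1


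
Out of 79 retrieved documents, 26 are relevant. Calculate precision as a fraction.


Precision = relevant_retrieved / total_retrieved
= 26 / 79
= 26 / (26 + 53)
= 26/79

26/79


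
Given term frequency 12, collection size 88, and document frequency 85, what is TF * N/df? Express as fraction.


TF * (N/df)
= 12 * (88/85)
= 12 * 88/85
= 1056/85

1056/85


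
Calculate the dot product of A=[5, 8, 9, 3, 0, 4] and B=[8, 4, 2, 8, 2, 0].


Dot product = sum of element-wise products
A[0]*B[0] = 5*8 = 40
A[1]*B[1] = 8*4 = 32
A[2]*B[2] = 9*2 = 18
A[3]*B[3] = 3*8 = 24
A[4]*B[4] = 0*2 = 0
A[5]*B[5] = 4*0 = 0
Sum = 40 + 32 + 18 + 24 + 0 + 0 = 114

114


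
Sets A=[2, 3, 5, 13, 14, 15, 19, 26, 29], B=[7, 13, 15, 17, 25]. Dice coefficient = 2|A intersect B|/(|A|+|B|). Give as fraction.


A intersect B = [13, 15]
|A intersect B| = 2
|A| = 9, |B| = 5
Dice = 2*2 / (9+5)
= 4 / 14 = 2/7

2/7


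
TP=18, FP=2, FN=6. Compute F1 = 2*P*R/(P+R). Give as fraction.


F1 = 2 * P * R / (P + R)
P = TP/(TP+FP) = 18/20 = 9/10
R = TP/(TP+FN) = 18/24 = 3/4
2 * P * R = 2 * 9/10 * 3/4 = 27/20
P + R = 9/10 + 3/4 = 33/20
F1 = 27/20 / 33/20 = 9/11

9/11


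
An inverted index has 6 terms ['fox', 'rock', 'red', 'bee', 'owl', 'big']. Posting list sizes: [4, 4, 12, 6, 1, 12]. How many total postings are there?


Summing posting list sizes:
'fox': 4 postings
'rock': 4 postings
'red': 12 postings
'bee': 6 postings
'owl': 1 postings
'big': 12 postings
Total = 4 + 4 + 12 + 6 + 1 + 12 = 39

39


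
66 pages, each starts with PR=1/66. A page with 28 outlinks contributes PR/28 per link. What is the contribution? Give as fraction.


Initial PR = 1/66 = 1/66
Outlinks = 28
Contribution per link = PR / outlinks
= 1/66 / 28
= 1/1848

1/1848


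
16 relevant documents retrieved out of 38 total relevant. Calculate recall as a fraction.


Recall = retrieved_relevant / total_relevant
= 16 / 38
= 16 / (16 + 22)
= 8/19

8/19


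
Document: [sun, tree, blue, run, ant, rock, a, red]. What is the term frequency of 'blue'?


Document has 8 words
Scanning for 'blue':
Found at positions: [2]
Count = 1

1


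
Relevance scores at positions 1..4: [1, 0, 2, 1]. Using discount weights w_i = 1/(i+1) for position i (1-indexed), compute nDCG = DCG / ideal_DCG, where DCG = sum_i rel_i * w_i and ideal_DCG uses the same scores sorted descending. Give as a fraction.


Position discount weights w_i = 1/(i+1) for i=1..4:
Weights = [1/2, 1/3, 1/4, 1/5]
Actual relevance: [1, 0, 2, 1]
DCG = 1/2 + 0/3 + 2/4 + 1/5 = 6/5
Ideal relevance (sorted desc): [2, 1, 1, 0]
Ideal DCG = 2/2 + 1/3 + 1/4 + 0/5 = 19/12
nDCG = DCG / ideal_DCG = 6/5 / 19/12 = 72/95

72/95


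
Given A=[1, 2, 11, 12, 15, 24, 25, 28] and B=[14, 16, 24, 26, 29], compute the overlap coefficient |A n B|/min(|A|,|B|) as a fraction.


A intersect B = [24]
|A intersect B| = 1
min(|A|, |B|) = min(8, 5) = 5
Overlap = 1 / 5 = 1/5

1/5


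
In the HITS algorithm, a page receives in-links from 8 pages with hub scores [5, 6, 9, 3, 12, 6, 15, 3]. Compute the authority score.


Authority = sum of hub scores of in-linkers
In-link 1: hub score = 5
In-link 2: hub score = 6
In-link 3: hub score = 9
In-link 4: hub score = 3
In-link 5: hub score = 12
In-link 6: hub score = 6
In-link 7: hub score = 15
In-link 8: hub score = 3
Authority = 5 + 6 + 9 + 3 + 12 + 6 + 15 + 3 = 59

59


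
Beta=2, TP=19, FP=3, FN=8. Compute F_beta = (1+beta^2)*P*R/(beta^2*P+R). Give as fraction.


P = TP/(TP+FP) = 19/22 = 19/22
R = TP/(TP+FN) = 19/27 = 19/27
beta^2 = 2^2 = 4
(1 + beta^2) = 5
Numerator = (1+beta^2)*P*R = 1805/594
Denominator = beta^2*P + R = 38/11 + 19/27 = 1235/297
F_beta = 19/26

19/26


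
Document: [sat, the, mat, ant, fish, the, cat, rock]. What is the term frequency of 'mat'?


Document has 8 words
Scanning for 'mat':
Found at positions: [2]
Count = 1

1


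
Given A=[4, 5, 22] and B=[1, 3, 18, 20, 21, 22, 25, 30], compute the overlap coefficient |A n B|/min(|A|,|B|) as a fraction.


A intersect B = [22]
|A intersect B| = 1
min(|A|, |B|) = min(3, 8) = 3
Overlap = 1 / 3 = 1/3

1/3


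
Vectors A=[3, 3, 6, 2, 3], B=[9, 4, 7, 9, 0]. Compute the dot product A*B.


Dot product = sum of element-wise products
A[0]*B[0] = 3*9 = 27
A[1]*B[1] = 3*4 = 12
A[2]*B[2] = 6*7 = 42
A[3]*B[3] = 2*9 = 18
A[4]*B[4] = 3*0 = 0
Sum = 27 + 12 + 42 + 18 + 0 = 99

99


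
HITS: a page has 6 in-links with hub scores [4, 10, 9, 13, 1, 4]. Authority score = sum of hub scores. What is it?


Authority = sum of hub scores of in-linkers
In-link 1: hub score = 4
In-link 2: hub score = 10
In-link 3: hub score = 9
In-link 4: hub score = 13
In-link 5: hub score = 1
In-link 6: hub score = 4
Authority = 4 + 10 + 9 + 13 + 1 + 4 = 41

41


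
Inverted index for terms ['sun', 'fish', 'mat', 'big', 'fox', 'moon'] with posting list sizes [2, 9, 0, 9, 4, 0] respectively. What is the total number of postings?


Summing posting list sizes:
'sun': 2 postings
'fish': 9 postings
'mat': 0 postings
'big': 9 postings
'fox': 4 postings
'moon': 0 postings
Total = 2 + 9 + 0 + 9 + 4 + 0 = 24

24


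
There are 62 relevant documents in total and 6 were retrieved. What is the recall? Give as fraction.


Recall = retrieved_relevant / total_relevant
= 6 / 62
= 6 / (6 + 56)
= 3/31

3/31


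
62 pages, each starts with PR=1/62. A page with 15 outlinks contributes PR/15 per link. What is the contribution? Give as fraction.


Initial PR = 1/62 = 1/62
Outlinks = 15
Contribution per link = PR / outlinks
= 1/62 / 15
= 1/930

1/930


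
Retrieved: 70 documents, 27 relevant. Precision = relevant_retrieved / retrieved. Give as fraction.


Precision = relevant_retrieved / total_retrieved
= 27 / 70
= 27 / (27 + 43)
= 27/70

27/70


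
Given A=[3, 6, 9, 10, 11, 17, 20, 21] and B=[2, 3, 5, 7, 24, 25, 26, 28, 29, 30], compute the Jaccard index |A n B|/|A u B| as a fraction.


A intersect B = [3]
|A intersect B| = 1
A union B = [2, 3, 5, 6, 7, 9, 10, 11, 17, 20, 21, 24, 25, 26, 28, 29, 30]
|A union B| = 17
Jaccard = 1/17 = 1/17

1/17


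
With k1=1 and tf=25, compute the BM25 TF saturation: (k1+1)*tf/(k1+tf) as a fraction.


BM25 TF component = (k1+1)*tf / (k1+tf)
k1 = 1, tf = 25
Numerator = (1+1)*25 = 50
Denominator = 1 + 25 = 26
= 50/26 = 25/13

25/13


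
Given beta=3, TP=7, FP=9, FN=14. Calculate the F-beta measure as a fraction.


P = TP/(TP+FP) = 7/16 = 7/16
R = TP/(TP+FN) = 7/21 = 1/3
beta^2 = 3^2 = 9
(1 + beta^2) = 10
Numerator = (1+beta^2)*P*R = 35/24
Denominator = beta^2*P + R = 63/16 + 1/3 = 205/48
F_beta = 14/41

14/41


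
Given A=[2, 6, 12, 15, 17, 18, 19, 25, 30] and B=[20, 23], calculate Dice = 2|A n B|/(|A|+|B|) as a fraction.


A intersect B = []
|A intersect B| = 0
|A| = 9, |B| = 2
Dice = 2*0 / (9+2)
= 0 / 11 = 0

0


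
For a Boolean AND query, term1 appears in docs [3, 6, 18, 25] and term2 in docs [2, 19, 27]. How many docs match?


Boolean AND: find intersection of posting lists
term1 docs: [3, 6, 18, 25]
term2 docs: [2, 19, 27]
Intersection: []
|intersection| = 0

0


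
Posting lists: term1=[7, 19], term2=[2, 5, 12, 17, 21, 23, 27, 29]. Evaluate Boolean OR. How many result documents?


Boolean OR: find union of posting lists
term1 docs: [7, 19]
term2 docs: [2, 5, 12, 17, 21, 23, 27, 29]
Union: [2, 5, 7, 12, 17, 19, 21, 23, 27, 29]
|union| = 10

10


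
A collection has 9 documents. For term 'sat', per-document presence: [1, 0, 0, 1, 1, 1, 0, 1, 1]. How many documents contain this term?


Checking each document for 'sat':
Doc 1: present
Doc 2: absent
Doc 3: absent
Doc 4: present
Doc 5: present
Doc 6: present
Doc 7: absent
Doc 8: present
Doc 9: present
df = sum of presences = 1 + 0 + 0 + 1 + 1 + 1 + 0 + 1 + 1 = 6

6


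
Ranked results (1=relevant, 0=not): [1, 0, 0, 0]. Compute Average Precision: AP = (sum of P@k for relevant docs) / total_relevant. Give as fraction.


Computing P@k for each relevant position:
Position 1: relevant, P@1 = 1/1 = 1
Position 2: not relevant
Position 3: not relevant
Position 4: not relevant
Sum of P@k = 1 = 1
AP = 1 / 1 = 1

1


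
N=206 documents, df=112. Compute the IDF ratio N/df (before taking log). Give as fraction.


IDF ratio = N / df
= 206 / 112
= 103/56

103/56


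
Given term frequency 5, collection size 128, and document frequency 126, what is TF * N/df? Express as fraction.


TF * (N/df)
= 5 * (128/126)
= 5 * 64/63
= 320/63

320/63


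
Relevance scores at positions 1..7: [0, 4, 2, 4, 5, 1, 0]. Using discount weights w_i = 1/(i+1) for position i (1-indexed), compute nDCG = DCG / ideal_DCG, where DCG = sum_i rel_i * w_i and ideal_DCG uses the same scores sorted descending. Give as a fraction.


Position discount weights w_i = 1/(i+1) for i=1..7:
Weights = [1/2, 1/3, 1/4, 1/5, 1/6, 1/7, 1/8]
Actual relevance: [0, 4, 2, 4, 5, 1, 0]
DCG = 0/2 + 4/3 + 2/4 + 4/5 + 5/6 + 1/7 + 0/8 = 379/105
Ideal relevance (sorted desc): [5, 4, 4, 2, 1, 0, 0]
Ideal DCG = 5/2 + 4/3 + 4/4 + 2/5 + 1/6 + 0/7 + 0/8 = 27/5
nDCG = DCG / ideal_DCG = 379/105 / 27/5 = 379/567

379/567


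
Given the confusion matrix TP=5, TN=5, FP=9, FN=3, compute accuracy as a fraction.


Accuracy = (TP + TN) / (TP + TN + FP + FN)
TP + TN = 5 + 5 = 10
Total = 5 + 5 + 9 + 3 = 22
Accuracy = 10 / 22 = 5/11

5/11


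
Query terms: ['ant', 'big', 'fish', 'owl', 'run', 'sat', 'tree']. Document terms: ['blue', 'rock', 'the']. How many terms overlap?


Query terms: ['ant', 'big', 'fish', 'owl', 'run', 'sat', 'tree']
Document terms: ['blue', 'rock', 'the']
Common terms: []
Overlap count = 0

0


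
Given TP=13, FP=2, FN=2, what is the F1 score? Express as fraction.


F1 = 2 * P * R / (P + R)
P = TP/(TP+FP) = 13/15 = 13/15
R = TP/(TP+FN) = 13/15 = 13/15
2 * P * R = 2 * 13/15 * 13/15 = 338/225
P + R = 13/15 + 13/15 = 26/15
F1 = 338/225 / 26/15 = 13/15

13/15


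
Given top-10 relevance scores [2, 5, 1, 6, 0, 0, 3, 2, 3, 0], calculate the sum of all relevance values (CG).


Cumulative Gain = sum of relevance scores
Position 1: rel=2, running sum=2
Position 2: rel=5, running sum=7
Position 3: rel=1, running sum=8
Position 4: rel=6, running sum=14
Position 5: rel=0, running sum=14
Position 6: rel=0, running sum=14
Position 7: rel=3, running sum=17
Position 8: rel=2, running sum=19
Position 9: rel=3, running sum=22
Position 10: rel=0, running sum=22
CG = 22

22
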